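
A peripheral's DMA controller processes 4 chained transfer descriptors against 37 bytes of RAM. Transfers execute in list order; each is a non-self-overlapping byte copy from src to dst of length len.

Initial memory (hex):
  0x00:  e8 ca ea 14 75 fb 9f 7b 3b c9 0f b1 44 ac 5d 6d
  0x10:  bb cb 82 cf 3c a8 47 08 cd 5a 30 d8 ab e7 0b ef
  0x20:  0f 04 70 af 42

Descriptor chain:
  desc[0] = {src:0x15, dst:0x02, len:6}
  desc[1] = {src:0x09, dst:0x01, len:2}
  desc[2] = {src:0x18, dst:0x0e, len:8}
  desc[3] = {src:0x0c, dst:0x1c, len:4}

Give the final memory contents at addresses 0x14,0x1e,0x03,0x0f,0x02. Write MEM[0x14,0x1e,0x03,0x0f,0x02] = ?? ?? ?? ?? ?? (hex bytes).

MEM[0x14,0x1e,0x03,0x0f,0x02] = 0b cd 47 5a 0f

D0: mem[0x02..0x07] <- [a8 47 08 cd 5a 30]
D1: mem[0x01..0x02] <- [c9 0f]
D2: mem[0x0e..0x15] <- [cd 5a 30 d8 ab e7 0b ef]
D3: mem[0x1c..0x1f] <- [44 ac cd 5a]
query mem[0x14]=0x0b, mem[0x1e]=0xcd, mem[0x03]=0x47, mem[0x0f]=0x5a, mem[0x02]=0x0f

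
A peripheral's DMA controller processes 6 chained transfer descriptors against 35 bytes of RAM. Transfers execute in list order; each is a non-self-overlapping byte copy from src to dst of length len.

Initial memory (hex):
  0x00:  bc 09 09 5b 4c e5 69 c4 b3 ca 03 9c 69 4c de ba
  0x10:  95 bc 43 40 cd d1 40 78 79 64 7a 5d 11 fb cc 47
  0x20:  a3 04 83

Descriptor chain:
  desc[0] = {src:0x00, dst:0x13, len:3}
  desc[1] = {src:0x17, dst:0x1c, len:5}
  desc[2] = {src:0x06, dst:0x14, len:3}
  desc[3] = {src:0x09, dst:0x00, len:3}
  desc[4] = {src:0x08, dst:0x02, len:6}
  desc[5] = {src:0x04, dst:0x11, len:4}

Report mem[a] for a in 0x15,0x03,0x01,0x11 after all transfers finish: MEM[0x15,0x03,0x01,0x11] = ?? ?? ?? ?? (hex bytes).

MEM[0x15,0x03,0x01,0x11] = c4 ca 03 03

D0: mem[0x13..0x15] <- [bc 09 09]
D1: mem[0x1c..0x20] <- [78 79 64 7a 5d]
D2: mem[0x14..0x16] <- [69 c4 b3]
D3: mem[0x00..0x02] <- [ca 03 9c]
D4: mem[0x02..0x07] <- [b3 ca 03 9c 69 4c]
D5: mem[0x11..0x14] <- [03 9c 69 4c]
query mem[0x15]=0xc4, mem[0x03]=0xca, mem[0x01]=0x03, mem[0x11]=0x03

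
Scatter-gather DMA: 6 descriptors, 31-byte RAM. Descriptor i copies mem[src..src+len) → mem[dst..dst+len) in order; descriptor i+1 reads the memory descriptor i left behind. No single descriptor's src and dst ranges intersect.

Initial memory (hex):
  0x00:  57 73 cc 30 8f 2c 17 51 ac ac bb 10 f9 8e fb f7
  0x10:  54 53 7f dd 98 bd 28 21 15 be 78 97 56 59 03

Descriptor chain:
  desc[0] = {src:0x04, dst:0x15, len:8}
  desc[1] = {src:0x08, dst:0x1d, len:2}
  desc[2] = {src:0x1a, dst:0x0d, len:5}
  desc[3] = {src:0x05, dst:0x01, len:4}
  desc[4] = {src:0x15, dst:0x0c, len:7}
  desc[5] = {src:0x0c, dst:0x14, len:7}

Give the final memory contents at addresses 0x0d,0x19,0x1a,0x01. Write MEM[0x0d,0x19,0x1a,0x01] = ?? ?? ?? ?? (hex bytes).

#0 dst[0x15+8] := {0x8f,0x2c,0x17,0x51,0xac,0xac,0xbb,0x10}
#1 dst[0x1d+2] := {0xac,0xac}
#2 dst[0x0d+5] := {0xac,0xbb,0x10,0xac,0xac}
#3 dst[0x01+4] := {0x2c,0x17,0x51,0xac}
#4 dst[0x0c+7] := {0x8f,0x2c,0x17,0x51,0xac,0xac,0xbb}
#5 dst[0x14+7] := {0x8f,0x2c,0x17,0x51,0xac,0xac,0xbb}
query mem[0x0d]=0x2c, mem[0x19]=0xac, mem[0x1a]=0xbb, mem[0x01]=0x2c

MEM[0x0d,0x19,0x1a,0x01] = 2c ac bb 2c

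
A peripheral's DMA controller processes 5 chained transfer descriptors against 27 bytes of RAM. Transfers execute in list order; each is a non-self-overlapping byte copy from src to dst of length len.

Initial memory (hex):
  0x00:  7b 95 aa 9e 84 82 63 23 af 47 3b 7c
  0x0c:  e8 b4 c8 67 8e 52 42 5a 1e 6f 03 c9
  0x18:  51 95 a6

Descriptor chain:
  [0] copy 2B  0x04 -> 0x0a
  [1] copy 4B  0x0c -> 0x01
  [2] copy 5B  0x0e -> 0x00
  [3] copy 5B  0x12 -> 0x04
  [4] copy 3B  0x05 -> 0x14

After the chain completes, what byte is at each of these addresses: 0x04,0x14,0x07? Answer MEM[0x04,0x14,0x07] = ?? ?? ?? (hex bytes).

#0 dst[0x0a+2] := {0x84,0x82}
#1 dst[0x01+4] := {0xe8,0xb4,0xc8,0x67}
#2 dst[0x00+5] := {0xc8,0x67,0x8e,0x52,0x42}
#3 dst[0x04+5] := {0x42,0x5a,0x1e,0x6f,0x03}
#4 dst[0x14+3] := {0x5a,0x1e,0x6f}
query mem[0x04]=0x42, mem[0x14]=0x5a, mem[0x07]=0x6f

MEM[0x04,0x14,0x07] = 42 5a 6f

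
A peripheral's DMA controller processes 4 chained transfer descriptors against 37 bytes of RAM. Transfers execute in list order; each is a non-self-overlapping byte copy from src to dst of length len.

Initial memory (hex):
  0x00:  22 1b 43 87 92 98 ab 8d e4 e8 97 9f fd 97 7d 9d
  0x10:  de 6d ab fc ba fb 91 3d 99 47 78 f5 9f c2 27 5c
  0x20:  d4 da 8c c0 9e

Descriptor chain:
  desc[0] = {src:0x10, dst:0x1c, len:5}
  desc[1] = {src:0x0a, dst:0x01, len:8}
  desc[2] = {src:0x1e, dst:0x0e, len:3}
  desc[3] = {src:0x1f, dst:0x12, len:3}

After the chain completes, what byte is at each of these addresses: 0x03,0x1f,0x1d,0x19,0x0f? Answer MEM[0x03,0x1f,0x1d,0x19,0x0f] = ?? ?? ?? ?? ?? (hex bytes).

MEM[0x03,0x1f,0x1d,0x19,0x0f] = fd fc 6d 47 fc

[0] 0x10->0x1c len=5 : de 6d ab fc ba
[1] 0x0a->0x01 len=8 : 97 9f fd 97 7d 9d de 6d
[2] 0x1e->0x0e len=3 : ab fc ba
[3] 0x1f->0x12 len=3 : fc ba da
query mem[0x03]=0xfd, mem[0x1f]=0xfc, mem[0x1d]=0x6d, mem[0x19]=0x47, mem[0x0f]=0xfc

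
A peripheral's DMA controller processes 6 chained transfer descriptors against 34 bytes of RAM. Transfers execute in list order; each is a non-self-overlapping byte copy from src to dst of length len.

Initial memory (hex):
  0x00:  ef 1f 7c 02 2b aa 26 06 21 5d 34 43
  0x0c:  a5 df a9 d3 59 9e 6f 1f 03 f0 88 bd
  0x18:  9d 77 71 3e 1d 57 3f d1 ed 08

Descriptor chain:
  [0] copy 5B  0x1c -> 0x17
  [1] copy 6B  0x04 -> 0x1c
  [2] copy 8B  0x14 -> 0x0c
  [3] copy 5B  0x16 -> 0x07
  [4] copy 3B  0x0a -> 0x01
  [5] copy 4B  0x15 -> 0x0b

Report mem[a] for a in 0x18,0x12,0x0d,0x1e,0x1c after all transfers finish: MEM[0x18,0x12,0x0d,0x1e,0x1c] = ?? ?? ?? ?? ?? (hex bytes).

D0: mem[0x17..0x1b] <- [1d 57 3f d1 ed]
D1: mem[0x1c..0x21] <- [2b aa 26 06 21 5d]
D2: mem[0x0c..0x13] <- [03 f0 88 1d 57 3f d1 ed]
D3: mem[0x07..0x0b] <- [88 1d 57 3f d1]
D4: mem[0x01..0x03] <- [3f d1 03]
D5: mem[0x0b..0x0e] <- [f0 88 1d 57]
query mem[0x18]=0x57, mem[0x12]=0xd1, mem[0x0d]=0x1d, mem[0x1e]=0x26, mem[0x1c]=0x2b

MEM[0x18,0x12,0x0d,0x1e,0x1c] = 57 d1 1d 26 2b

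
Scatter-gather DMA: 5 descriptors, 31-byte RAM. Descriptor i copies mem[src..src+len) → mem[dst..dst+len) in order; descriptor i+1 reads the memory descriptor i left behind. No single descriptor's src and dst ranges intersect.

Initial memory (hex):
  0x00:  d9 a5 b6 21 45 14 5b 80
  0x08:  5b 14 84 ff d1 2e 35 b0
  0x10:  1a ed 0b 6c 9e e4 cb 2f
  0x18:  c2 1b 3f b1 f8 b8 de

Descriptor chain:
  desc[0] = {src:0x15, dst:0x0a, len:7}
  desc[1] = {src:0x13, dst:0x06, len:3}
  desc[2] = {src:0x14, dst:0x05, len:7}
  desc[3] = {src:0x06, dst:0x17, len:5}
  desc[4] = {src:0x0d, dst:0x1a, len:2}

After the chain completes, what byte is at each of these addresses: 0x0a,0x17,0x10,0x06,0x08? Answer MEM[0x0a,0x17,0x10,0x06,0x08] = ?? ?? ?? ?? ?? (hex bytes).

  after D0: wrote 7B at 0x0a = e4cb2fc21b3fb1
  after D1: wrote 3B at 0x06 = 6c9ee4
  after D2: wrote 7B at 0x05 = 9ee4cb2fc21b3f
  after D3: wrote 5B at 0x17 = e4cb2fc21b
  after D4: wrote 2B at 0x1a = c21b
query mem[0x0a]=0x1b, mem[0x17]=0xe4, mem[0x10]=0xb1, mem[0x06]=0xe4, mem[0x08]=0x2f

MEM[0x0a,0x17,0x10,0x06,0x08] = 1b e4 b1 e4 2f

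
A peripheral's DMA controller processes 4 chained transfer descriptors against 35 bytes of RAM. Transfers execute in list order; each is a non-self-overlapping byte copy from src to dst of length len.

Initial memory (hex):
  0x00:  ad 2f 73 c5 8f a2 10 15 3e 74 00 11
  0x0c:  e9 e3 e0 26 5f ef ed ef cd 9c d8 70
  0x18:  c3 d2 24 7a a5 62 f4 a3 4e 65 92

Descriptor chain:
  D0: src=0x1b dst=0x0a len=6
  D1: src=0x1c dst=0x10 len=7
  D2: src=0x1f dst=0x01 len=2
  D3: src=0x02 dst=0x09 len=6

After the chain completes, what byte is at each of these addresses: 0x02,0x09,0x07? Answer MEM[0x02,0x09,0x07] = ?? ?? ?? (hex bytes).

D0: mem[0x0a..0x0f] <- [7a a5 62 f4 a3 4e]
D1: mem[0x10..0x16] <- [a5 62 f4 a3 4e 65 92]
D2: mem[0x01..0x02] <- [a3 4e]
D3: mem[0x09..0x0e] <- [4e c5 8f a2 10 15]
query mem[0x02]=0x4e, mem[0x09]=0x4e, mem[0x07]=0x15

MEM[0x02,0x09,0x07] = 4e 4e 15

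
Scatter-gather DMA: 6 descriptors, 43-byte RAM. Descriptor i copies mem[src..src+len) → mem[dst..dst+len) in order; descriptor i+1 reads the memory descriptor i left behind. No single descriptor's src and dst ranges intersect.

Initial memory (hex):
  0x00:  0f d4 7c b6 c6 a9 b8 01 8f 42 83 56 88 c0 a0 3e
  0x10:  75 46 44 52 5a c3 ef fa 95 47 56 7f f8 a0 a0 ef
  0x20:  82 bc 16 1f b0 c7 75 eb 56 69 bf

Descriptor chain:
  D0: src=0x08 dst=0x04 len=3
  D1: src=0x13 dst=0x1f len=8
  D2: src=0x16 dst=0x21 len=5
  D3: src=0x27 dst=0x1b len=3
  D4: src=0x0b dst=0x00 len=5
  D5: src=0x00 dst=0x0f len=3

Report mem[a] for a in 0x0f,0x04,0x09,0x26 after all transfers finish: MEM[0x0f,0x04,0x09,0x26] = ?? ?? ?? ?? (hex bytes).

  after D0: wrote 3B at 0x04 = 8f4283
  after D1: wrote 8B at 0x1f = 525ac3effa954756
  after D2: wrote 5B at 0x21 = effa954756
  after D3: wrote 3B at 0x1b = eb5669
  after D4: wrote 5B at 0x00 = 5688c0a03e
  after D5: wrote 3B at 0x0f = 5688c0
query mem[0x0f]=0x56, mem[0x04]=0x3e, mem[0x09]=0x42, mem[0x26]=0x56

MEM[0x0f,0x04,0x09,0x26] = 56 3e 42 56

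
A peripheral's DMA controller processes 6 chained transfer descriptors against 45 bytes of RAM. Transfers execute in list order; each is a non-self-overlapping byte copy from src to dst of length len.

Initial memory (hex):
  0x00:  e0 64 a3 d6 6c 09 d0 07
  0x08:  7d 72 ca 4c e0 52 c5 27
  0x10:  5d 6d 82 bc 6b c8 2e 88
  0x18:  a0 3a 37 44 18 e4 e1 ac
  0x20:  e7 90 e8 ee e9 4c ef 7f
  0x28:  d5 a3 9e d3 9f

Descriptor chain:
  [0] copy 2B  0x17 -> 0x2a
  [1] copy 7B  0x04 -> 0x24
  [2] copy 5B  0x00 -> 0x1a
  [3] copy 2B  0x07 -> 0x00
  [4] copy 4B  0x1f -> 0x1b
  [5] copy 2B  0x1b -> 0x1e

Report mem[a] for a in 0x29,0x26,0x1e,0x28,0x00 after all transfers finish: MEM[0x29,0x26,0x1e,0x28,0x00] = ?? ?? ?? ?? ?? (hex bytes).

#0 dst[0x2a+2] := {0x88,0xa0}
#1 dst[0x24+7] := {0x6c,0x09,0xd0,0x07,0x7d,0x72,0xca}
#2 dst[0x1a+5] := {0xe0,0x64,0xa3,0xd6,0x6c}
#3 dst[0x00+2] := {0x07,0x7d}
#4 dst[0x1b+4] := {0xac,0xe7,0x90,0xe8}
#5 dst[0x1e+2] := {0xac,0xe7}
query mem[0x29]=0x72, mem[0x26]=0xd0, mem[0x1e]=0xac, mem[0x28]=0x7d, mem[0x00]=0x07

MEM[0x29,0x26,0x1e,0x28,0x00] = 72 d0 ac 7d 07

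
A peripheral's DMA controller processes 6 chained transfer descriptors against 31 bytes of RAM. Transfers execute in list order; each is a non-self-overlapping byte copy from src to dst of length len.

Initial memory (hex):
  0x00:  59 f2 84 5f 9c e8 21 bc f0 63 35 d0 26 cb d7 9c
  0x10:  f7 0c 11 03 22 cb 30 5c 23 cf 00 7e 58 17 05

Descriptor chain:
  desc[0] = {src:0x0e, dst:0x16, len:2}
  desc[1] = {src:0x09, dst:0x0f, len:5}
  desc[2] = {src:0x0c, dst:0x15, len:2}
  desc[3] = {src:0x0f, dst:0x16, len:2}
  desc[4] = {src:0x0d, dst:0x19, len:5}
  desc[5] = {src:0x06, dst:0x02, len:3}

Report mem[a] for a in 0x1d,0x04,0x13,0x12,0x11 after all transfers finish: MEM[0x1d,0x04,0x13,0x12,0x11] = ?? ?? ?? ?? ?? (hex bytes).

[0] 0x0e->0x16 len=2 : d7 9c
[1] 0x09->0x0f len=5 : 63 35 d0 26 cb
[2] 0x0c->0x15 len=2 : 26 cb
[3] 0x0f->0x16 len=2 : 63 35
[4] 0x0d->0x19 len=5 : cb d7 63 35 d0
[5] 0x06->0x02 len=3 : 21 bc f0
query mem[0x1d]=0xd0, mem[0x04]=0xf0, mem[0x13]=0xcb, mem[0x12]=0x26, mem[0x11]=0xd0

MEM[0x1d,0x04,0x13,0x12,0x11] = d0 f0 cb 26 d0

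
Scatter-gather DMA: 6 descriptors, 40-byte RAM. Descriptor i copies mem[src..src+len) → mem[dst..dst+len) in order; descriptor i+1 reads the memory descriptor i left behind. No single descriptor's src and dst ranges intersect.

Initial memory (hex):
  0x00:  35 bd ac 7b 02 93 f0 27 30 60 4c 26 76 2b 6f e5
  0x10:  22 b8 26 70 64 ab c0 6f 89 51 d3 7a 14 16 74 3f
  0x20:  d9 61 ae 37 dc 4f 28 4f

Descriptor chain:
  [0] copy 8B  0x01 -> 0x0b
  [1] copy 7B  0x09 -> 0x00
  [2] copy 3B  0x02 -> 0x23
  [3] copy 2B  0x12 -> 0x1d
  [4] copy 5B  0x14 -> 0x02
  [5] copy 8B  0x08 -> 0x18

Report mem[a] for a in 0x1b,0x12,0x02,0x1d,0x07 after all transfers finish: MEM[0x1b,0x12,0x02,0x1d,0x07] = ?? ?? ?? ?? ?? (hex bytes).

  after D0: wrote 8B at 0x0b = bdac7b0293f02730
  after D1: wrote 7B at 0x00 = 604cbdac7b0293
  after D2: wrote 3B at 0x23 = bdac7b
  after D3: wrote 2B at 0x1d = 3070
  after D4: wrote 5B at 0x02 = 64abc06f89
  after D5: wrote 8B at 0x18 = 30604cbdac7b0293
query mem[0x1b]=0xbd, mem[0x12]=0x30, mem[0x02]=0x64, mem[0x1d]=0x7b, mem[0x07]=0x27

MEM[0x1b,0x12,0x02,0x1d,0x07] = bd 30 64 7b 27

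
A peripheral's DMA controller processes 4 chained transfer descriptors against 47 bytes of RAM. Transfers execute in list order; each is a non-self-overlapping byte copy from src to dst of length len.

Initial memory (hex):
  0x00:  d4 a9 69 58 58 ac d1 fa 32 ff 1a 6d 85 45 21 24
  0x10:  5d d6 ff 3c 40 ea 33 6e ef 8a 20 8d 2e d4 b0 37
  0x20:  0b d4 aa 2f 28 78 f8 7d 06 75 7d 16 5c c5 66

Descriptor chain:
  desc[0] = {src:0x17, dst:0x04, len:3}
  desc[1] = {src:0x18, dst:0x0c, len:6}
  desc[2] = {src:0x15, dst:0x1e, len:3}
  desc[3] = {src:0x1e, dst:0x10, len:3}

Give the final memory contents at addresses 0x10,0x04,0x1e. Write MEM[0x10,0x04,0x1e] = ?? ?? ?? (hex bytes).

MEM[0x10,0x04,0x1e] = ea 6e ea

D0: mem[0x04..0x06] <- [6e ef 8a]
D1: mem[0x0c..0x11] <- [ef 8a 20 8d 2e d4]
D2: mem[0x1e..0x20] <- [ea 33 6e]
D3: mem[0x10..0x12] <- [ea 33 6e]
query mem[0x10]=0xea, mem[0x04]=0x6e, mem[0x1e]=0xea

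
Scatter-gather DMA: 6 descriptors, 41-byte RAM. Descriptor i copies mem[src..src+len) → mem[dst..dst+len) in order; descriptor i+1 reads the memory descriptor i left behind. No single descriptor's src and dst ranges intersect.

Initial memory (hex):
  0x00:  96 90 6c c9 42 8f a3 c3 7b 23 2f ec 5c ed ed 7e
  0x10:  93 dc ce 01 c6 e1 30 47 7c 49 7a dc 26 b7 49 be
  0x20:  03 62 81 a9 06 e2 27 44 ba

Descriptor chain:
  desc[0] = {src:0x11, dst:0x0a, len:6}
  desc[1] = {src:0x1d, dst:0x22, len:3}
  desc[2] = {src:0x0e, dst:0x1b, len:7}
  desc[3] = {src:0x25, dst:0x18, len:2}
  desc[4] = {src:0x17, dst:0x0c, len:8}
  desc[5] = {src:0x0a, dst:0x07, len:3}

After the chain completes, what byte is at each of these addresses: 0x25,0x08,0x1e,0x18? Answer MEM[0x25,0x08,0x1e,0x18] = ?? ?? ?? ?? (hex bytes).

MEM[0x25,0x08,0x1e,0x18] = e2 ce dc e2

D0: mem[0x0a..0x0f] <- [dc ce 01 c6 e1 30]
D1: mem[0x22..0x24] <- [b7 49 be]
D2: mem[0x1b..0x21] <- [e1 30 93 dc ce 01 c6]
D3: mem[0x18..0x19] <- [e2 27]
D4: mem[0x0c..0x13] <- [47 e2 27 7a e1 30 93 dc]
D5: mem[0x07..0x09] <- [dc ce 47]
query mem[0x25]=0xe2, mem[0x08]=0xce, mem[0x1e]=0xdc, mem[0x18]=0xe2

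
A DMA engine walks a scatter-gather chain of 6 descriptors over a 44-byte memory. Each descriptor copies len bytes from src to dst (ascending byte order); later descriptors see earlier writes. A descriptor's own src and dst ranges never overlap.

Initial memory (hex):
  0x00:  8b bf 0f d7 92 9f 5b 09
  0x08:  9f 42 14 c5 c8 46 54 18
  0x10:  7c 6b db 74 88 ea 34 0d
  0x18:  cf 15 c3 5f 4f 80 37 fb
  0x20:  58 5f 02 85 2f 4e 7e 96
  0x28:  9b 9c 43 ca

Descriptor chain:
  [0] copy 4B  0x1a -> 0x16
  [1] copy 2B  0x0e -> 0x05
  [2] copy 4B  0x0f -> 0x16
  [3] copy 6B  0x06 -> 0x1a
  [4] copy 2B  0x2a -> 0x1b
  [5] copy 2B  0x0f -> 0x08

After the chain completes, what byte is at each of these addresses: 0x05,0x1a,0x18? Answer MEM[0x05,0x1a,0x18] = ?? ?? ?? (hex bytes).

D0: mem[0x16..0x19] <- [c3 5f 4f 80]
D1: mem[0x05..0x06] <- [54 18]
D2: mem[0x16..0x19] <- [18 7c 6b db]
D3: mem[0x1a..0x1f] <- [18 09 9f 42 14 c5]
D4: mem[0x1b..0x1c] <- [43 ca]
D5: mem[0x08..0x09] <- [18 7c]
query mem[0x05]=0x54, mem[0x1a]=0x18, mem[0x18]=0x6b

MEM[0x05,0x1a,0x18] = 54 18 6b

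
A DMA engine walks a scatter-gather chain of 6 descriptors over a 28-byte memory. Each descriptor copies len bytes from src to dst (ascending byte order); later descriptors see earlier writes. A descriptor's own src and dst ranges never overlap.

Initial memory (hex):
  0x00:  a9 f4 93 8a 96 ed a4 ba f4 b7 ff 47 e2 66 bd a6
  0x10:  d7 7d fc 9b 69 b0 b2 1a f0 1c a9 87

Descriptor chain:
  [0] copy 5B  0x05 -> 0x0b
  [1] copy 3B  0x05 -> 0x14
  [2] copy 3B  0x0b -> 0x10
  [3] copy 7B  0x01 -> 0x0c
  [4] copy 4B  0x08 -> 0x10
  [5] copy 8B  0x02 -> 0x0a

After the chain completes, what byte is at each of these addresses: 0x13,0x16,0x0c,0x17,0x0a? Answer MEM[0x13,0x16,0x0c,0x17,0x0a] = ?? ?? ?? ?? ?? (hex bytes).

MEM[0x13,0x16,0x0c,0x17,0x0a] = ed ba 96 1a 93

  after D0: wrote 5B at 0x0b = eda4baf4b7
  after D1: wrote 3B at 0x14 = eda4ba
  after D2: wrote 3B at 0x10 = eda4ba
  after D3: wrote 7B at 0x0c = f4938a96eda4ba
  after D4: wrote 4B at 0x10 = f4b7ffed
  after D5: wrote 8B at 0x0a = 938a96eda4baf4b7
query mem[0x13]=0xed, mem[0x16]=0xba, mem[0x0c]=0x96, mem[0x17]=0x1a, mem[0x0a]=0x93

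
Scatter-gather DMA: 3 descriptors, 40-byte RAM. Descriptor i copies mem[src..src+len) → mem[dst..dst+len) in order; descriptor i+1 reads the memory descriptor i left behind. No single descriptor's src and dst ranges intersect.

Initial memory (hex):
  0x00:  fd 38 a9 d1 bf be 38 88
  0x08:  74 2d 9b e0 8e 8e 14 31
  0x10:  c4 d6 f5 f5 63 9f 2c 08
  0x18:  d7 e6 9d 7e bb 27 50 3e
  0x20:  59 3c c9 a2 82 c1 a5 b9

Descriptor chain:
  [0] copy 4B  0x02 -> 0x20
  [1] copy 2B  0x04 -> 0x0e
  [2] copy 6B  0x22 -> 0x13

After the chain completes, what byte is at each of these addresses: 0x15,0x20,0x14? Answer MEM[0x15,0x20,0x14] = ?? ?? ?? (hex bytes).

MEM[0x15,0x20,0x14] = 82 a9 be

#0 dst[0x20+4] := {0xa9,0xd1,0xbf,0xbe}
#1 dst[0x0e+2] := {0xbf,0xbe}
#2 dst[0x13+6] := {0xbf,0xbe,0x82,0xc1,0xa5,0xb9}
query mem[0x15]=0x82, mem[0x20]=0xa9, mem[0x14]=0xbe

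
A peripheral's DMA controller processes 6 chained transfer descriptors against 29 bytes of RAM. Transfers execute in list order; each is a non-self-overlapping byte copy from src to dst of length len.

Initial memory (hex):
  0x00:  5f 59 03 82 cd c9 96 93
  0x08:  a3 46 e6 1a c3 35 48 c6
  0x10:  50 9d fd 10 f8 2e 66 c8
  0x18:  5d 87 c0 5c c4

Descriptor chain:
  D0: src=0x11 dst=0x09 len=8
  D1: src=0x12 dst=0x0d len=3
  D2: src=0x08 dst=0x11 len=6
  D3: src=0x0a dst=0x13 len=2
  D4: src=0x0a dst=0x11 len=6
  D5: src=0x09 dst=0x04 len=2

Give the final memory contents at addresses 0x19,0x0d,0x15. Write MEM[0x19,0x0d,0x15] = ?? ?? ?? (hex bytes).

MEM[0x19,0x0d,0x15] = 87 fd 10

  after D0: wrote 8B at 0x09 = 9dfd10f82e66c85d
  after D1: wrote 3B at 0x0d = fd10f8
  after D2: wrote 6B at 0x11 = a39dfd10f8fd
  after D3: wrote 2B at 0x13 = fd10
  after D4: wrote 6B at 0x11 = fd10f8fd10f8
  after D5: wrote 2B at 0x04 = 9dfd
query mem[0x19]=0x87, mem[0x0d]=0xfd, mem[0x15]=0x10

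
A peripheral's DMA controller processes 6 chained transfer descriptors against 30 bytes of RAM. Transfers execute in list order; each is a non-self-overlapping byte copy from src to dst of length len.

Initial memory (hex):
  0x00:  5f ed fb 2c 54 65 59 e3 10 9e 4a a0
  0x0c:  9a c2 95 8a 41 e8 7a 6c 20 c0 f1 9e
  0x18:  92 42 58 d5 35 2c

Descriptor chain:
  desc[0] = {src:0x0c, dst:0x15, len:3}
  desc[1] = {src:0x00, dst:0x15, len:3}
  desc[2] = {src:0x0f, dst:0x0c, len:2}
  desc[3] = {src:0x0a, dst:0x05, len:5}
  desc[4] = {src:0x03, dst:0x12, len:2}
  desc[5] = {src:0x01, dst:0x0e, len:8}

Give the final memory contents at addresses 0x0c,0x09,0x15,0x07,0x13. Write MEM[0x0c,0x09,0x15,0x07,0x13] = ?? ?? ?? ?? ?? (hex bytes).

  after D0: wrote 3B at 0x15 = 9ac295
  after D1: wrote 3B at 0x15 = 5fedfb
  after D2: wrote 2B at 0x0c = 8a41
  after D3: wrote 5B at 0x05 = 4aa08a4195
  after D4: wrote 2B at 0x12 = 2c54
  after D5: wrote 8B at 0x0e = edfb2c544aa08a41
query mem[0x0c]=0x8a, mem[0x09]=0x95, mem[0x15]=0x41, mem[0x07]=0x8a, mem[0x13]=0xa0

MEM[0x0c,0x09,0x15,0x07,0x13] = 8a 95 41 8a a0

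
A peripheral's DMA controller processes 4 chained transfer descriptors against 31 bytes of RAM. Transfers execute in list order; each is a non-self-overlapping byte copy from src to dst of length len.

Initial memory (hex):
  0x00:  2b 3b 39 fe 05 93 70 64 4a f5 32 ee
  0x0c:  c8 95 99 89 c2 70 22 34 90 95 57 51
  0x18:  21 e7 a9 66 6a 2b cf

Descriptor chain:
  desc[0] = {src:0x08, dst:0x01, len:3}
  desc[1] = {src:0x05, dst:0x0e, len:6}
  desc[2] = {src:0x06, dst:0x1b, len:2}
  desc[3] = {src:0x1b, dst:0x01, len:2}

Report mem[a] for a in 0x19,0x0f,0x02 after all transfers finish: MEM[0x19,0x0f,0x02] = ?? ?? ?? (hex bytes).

#0 dst[0x01+3] := {0x4a,0xf5,0x32}
#1 dst[0x0e+6] := {0x93,0x70,0x64,0x4a,0xf5,0x32}
#2 dst[0x1b+2] := {0x70,0x64}
#3 dst[0x01+2] := {0x70,0x64}
query mem[0x19]=0xe7, mem[0x0f]=0x70, mem[0x02]=0x64

MEM[0x19,0x0f,0x02] = e7 70 64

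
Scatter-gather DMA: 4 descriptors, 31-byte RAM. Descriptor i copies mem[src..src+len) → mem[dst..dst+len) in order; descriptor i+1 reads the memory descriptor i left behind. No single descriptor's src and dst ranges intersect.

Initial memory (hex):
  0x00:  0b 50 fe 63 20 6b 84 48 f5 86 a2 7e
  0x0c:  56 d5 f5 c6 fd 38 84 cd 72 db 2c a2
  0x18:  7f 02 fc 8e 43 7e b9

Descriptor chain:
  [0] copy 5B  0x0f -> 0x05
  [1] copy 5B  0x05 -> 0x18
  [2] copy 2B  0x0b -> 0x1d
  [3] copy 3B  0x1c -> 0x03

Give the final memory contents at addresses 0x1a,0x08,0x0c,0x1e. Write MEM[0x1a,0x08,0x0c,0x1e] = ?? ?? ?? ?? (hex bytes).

MEM[0x1a,0x08,0x0c,0x1e] = 38 84 56 56

D0: mem[0x05..0x09] <- [c6 fd 38 84 cd]
D1: mem[0x18..0x1c] <- [c6 fd 38 84 cd]
D2: mem[0x1d..0x1e] <- [7e 56]
D3: mem[0x03..0x05] <- [cd 7e 56]
query mem[0x1a]=0x38, mem[0x08]=0x84, mem[0x0c]=0x56, mem[0x1e]=0x56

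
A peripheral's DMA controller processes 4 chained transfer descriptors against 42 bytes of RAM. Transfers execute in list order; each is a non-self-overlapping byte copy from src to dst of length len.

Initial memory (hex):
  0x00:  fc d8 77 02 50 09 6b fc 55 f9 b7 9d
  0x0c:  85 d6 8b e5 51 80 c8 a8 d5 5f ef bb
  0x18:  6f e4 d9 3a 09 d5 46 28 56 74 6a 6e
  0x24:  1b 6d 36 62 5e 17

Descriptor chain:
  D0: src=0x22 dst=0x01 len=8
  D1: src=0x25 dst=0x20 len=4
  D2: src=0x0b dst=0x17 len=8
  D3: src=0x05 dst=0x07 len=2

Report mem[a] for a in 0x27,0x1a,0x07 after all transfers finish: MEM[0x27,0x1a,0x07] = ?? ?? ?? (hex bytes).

MEM[0x27,0x1a,0x07] = 62 8b 36

[0] 0x22->0x01 len=8 : 6a 6e 1b 6d 36 62 5e 17
[1] 0x25->0x20 len=4 : 6d 36 62 5e
[2] 0x0b->0x17 len=8 : 9d 85 d6 8b e5 51 80 c8
[3] 0x05->0x07 len=2 : 36 62
query mem[0x27]=0x62, mem[0x1a]=0x8b, mem[0x07]=0x36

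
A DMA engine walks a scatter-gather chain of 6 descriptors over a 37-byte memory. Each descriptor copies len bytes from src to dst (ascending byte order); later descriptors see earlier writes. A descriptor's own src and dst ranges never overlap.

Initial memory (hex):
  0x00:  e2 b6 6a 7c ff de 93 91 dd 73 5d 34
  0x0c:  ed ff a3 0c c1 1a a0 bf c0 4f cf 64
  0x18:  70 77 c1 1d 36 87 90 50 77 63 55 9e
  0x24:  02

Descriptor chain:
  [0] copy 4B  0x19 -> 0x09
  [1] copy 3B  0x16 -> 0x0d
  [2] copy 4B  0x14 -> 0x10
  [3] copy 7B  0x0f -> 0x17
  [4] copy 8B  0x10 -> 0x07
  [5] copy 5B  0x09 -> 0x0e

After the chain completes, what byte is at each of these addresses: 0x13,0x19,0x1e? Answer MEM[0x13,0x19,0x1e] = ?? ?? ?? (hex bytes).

#0 dst[0x09+4] := {0x77,0xc1,0x1d,0x36}
#1 dst[0x0d+3] := {0xcf,0x64,0x70}
#2 dst[0x10+4] := {0xc0,0x4f,0xcf,0x64}
#3 dst[0x17+7] := {0x70,0xc0,0x4f,0xcf,0x64,0xc0,0x4f}
#4 dst[0x07+8] := {0xc0,0x4f,0xcf,0x64,0xc0,0x4f,0xcf,0x70}
#5 dst[0x0e+5] := {0xcf,0x64,0xc0,0x4f,0xcf}
query mem[0x13]=0x64, mem[0x19]=0x4f, mem[0x1e]=0x90

MEM[0x13,0x19,0x1e] = 64 4f 90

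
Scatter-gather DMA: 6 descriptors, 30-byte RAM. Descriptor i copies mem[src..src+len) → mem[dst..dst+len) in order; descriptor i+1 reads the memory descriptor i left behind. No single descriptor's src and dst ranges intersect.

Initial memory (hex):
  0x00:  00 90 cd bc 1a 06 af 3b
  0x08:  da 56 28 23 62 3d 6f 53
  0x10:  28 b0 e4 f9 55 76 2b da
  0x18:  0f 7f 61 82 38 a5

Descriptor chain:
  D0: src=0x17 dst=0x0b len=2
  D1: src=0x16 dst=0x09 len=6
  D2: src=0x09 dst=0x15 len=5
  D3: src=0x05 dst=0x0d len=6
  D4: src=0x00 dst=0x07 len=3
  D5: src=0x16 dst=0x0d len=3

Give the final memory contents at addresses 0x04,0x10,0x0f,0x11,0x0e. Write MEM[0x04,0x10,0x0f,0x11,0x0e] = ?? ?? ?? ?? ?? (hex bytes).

MEM[0x04,0x10,0x0f,0x11,0x0e] = 1a da 7f 2b 0f

  after D0: wrote 2B at 0x0b = da0f
  after D1: wrote 6B at 0x09 = 2bda0f7f6182
  after D2: wrote 5B at 0x15 = 2bda0f7f61
  after D3: wrote 6B at 0x0d = 06af3bda2bda
  after D4: wrote 3B at 0x07 = 0090cd
  after D5: wrote 3B at 0x0d = da0f7f
query mem[0x04]=0x1a, mem[0x10]=0xda, mem[0x0f]=0x7f, mem[0x11]=0x2b, mem[0x0e]=0x0f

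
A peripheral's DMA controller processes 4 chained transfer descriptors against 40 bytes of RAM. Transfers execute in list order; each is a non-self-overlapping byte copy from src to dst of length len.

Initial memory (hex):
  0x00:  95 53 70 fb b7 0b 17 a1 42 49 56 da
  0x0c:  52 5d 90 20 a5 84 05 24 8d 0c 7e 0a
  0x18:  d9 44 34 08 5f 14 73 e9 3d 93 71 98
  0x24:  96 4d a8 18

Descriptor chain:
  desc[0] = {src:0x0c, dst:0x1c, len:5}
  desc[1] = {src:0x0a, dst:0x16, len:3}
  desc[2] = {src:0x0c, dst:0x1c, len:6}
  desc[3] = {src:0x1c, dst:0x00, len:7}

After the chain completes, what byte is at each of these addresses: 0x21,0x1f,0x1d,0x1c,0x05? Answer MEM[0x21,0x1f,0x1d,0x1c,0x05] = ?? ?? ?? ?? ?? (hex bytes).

MEM[0x21,0x1f,0x1d,0x1c,0x05] = 84 20 5d 52 84

#0 dst[0x1c+5] := {0x52,0x5d,0x90,0x20,0xa5}
#1 dst[0x16+3] := {0x56,0xda,0x52}
#2 dst[0x1c+6] := {0x52,0x5d,0x90,0x20,0xa5,0x84}
#3 dst[0x00+7] := {0x52,0x5d,0x90,0x20,0xa5,0x84,0x71}
query mem[0x21]=0x84, mem[0x1f]=0x20, mem[0x1d]=0x5d, mem[0x1c]=0x52, mem[0x05]=0x84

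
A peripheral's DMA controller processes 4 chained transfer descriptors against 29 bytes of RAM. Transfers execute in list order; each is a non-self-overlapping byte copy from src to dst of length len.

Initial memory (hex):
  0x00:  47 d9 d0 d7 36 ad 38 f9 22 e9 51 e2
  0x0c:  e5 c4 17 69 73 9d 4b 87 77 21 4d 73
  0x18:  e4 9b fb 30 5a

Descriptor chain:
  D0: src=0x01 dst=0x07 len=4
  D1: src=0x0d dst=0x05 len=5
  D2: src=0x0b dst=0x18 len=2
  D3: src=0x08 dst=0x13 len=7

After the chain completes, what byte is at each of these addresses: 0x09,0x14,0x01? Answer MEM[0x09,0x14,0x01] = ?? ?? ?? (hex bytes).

MEM[0x09,0x14,0x01] = 9d 9d d9

D0: mem[0x07..0x0a] <- [d9 d0 d7 36]
D1: mem[0x05..0x09] <- [c4 17 69 73 9d]
D2: mem[0x18..0x19] <- [e2 e5]
D3: mem[0x13..0x19] <- [73 9d 36 e2 e5 c4 17]
query mem[0x09]=0x9d, mem[0x14]=0x9d, mem[0x01]=0xd9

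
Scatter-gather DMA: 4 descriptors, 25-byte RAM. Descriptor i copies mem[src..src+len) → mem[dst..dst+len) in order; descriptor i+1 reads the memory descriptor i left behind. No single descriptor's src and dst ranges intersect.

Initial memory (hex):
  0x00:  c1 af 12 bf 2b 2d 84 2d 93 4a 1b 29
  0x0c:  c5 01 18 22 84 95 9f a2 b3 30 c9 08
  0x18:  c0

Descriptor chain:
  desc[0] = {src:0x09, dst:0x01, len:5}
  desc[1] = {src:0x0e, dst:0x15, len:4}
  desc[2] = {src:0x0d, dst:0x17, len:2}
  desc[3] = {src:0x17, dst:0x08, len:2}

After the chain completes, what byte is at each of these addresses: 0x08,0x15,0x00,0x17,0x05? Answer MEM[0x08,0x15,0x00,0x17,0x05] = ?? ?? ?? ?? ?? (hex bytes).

[0] 0x09->0x01 len=5 : 4a 1b 29 c5 01
[1] 0x0e->0x15 len=4 : 18 22 84 95
[2] 0x0d->0x17 len=2 : 01 18
[3] 0x17->0x08 len=2 : 01 18
query mem[0x08]=0x01, mem[0x15]=0x18, mem[0x00]=0xc1, mem[0x17]=0x01, mem[0x05]=0x01

MEM[0x08,0x15,0x00,0x17,0x05] = 01 18 c1 01 01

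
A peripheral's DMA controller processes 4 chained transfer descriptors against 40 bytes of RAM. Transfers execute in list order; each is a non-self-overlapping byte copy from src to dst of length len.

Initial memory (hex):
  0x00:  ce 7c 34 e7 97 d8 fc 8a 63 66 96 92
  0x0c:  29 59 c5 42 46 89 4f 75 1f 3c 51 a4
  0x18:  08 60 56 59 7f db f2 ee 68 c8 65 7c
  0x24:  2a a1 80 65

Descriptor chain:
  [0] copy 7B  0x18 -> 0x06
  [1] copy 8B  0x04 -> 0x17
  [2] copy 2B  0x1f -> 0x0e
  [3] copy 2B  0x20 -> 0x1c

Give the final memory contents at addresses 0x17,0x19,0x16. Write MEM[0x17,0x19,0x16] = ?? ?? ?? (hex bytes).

MEM[0x17,0x19,0x16] = 97 08 51

  after D0: wrote 7B at 0x06 = 086056597fdbf2
  after D1: wrote 8B at 0x17 = 97d8086056597fdb
  after D2: wrote 2B at 0x0e = ee68
  after D3: wrote 2B at 0x1c = 68c8
query mem[0x17]=0x97, mem[0x19]=0x08, mem[0x16]=0x51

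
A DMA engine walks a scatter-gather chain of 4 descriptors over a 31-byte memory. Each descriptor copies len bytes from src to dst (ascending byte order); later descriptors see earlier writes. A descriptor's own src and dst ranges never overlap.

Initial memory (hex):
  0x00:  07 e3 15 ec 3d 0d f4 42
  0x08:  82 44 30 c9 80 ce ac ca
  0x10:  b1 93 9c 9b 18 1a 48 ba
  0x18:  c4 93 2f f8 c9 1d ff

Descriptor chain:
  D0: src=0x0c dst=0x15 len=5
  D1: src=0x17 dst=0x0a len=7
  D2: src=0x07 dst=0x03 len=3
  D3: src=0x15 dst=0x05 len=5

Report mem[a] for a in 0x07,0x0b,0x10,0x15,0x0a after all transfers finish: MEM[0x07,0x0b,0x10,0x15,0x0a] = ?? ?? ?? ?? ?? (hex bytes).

[0] 0x0c->0x15 len=5 : 80 ce ac ca b1
[1] 0x17->0x0a len=7 : ac ca b1 2f f8 c9 1d
[2] 0x07->0x03 len=3 : 42 82 44
[3] 0x15->0x05 len=5 : 80 ce ac ca b1
query mem[0x07]=0xac, mem[0x0b]=0xca, mem[0x10]=0x1d, mem[0x15]=0x80, mem[0x0a]=0xac

MEM[0x07,0x0b,0x10,0x15,0x0a] = ac ca 1d 80 ac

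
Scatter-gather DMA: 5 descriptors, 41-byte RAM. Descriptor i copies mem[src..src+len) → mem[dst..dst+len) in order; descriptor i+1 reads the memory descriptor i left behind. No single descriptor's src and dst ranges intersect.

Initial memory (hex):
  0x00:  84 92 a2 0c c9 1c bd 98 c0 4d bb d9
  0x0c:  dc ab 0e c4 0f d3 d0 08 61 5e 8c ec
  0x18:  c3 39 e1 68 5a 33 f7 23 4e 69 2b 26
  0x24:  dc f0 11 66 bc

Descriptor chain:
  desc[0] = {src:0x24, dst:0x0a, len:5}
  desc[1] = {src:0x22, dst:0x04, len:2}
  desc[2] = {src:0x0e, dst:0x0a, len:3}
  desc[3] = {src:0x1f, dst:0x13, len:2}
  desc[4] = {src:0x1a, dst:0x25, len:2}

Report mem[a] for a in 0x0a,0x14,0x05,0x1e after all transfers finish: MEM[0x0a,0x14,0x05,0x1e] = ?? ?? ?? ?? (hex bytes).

  after D0: wrote 5B at 0x0a = dcf01166bc
  after D1: wrote 2B at 0x04 = 2b26
  after D2: wrote 3B at 0x0a = bcc40f
  after D3: wrote 2B at 0x13 = 234e
  after D4: wrote 2B at 0x25 = e168
query mem[0x0a]=0xbc, mem[0x14]=0x4e, mem[0x05]=0x26, mem[0x1e]=0xf7

MEM[0x0a,0x14,0x05,0x1e] = bc 4e 26 f7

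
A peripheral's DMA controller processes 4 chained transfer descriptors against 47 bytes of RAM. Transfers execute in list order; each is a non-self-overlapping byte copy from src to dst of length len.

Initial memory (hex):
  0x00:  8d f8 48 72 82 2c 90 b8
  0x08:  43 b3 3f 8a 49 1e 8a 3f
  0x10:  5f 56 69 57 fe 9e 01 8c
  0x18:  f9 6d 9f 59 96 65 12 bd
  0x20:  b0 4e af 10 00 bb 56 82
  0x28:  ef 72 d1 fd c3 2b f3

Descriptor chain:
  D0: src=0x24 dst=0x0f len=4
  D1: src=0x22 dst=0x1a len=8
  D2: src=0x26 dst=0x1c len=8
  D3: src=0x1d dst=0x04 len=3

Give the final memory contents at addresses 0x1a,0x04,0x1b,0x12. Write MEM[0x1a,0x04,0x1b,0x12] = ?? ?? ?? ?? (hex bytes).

MEM[0x1a,0x04,0x1b,0x12] = af 82 10 82

D0: mem[0x0f..0x12] <- [00 bb 56 82]
D1: mem[0x1a..0x21] <- [af 10 00 bb 56 82 ef 72]
D2: mem[0x1c..0x23] <- [56 82 ef 72 d1 fd c3 2b]
D3: mem[0x04..0x06] <- [82 ef 72]
query mem[0x1a]=0xaf, mem[0x04]=0x82, mem[0x1b]=0x10, mem[0x12]=0x82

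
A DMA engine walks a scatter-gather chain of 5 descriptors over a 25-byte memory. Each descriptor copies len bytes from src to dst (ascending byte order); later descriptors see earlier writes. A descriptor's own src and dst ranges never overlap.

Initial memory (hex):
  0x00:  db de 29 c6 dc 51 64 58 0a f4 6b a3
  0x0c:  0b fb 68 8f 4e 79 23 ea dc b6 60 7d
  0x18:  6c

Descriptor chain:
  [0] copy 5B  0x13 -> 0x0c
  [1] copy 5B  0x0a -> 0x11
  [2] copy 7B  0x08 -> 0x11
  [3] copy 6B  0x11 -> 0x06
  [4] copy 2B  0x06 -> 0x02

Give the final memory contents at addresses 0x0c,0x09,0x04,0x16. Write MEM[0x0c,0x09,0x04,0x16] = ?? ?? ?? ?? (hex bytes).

#0 dst[0x0c+5] := {0xea,0xdc,0xb6,0x60,0x7d}
#1 dst[0x11+5] := {0x6b,0xa3,0xea,0xdc,0xb6}
#2 dst[0x11+7] := {0x0a,0xf4,0x6b,0xa3,0xea,0xdc,0xb6}
#3 dst[0x06+6] := {0x0a,0xf4,0x6b,0xa3,0xea,0xdc}
#4 dst[0x02+2] := {0x0a,0xf4}
query mem[0x0c]=0xea, mem[0x09]=0xa3, mem[0x04]=0xdc, mem[0x16]=0xdc

MEM[0x0c,0x09,0x04,0x16] = ea a3 dc dc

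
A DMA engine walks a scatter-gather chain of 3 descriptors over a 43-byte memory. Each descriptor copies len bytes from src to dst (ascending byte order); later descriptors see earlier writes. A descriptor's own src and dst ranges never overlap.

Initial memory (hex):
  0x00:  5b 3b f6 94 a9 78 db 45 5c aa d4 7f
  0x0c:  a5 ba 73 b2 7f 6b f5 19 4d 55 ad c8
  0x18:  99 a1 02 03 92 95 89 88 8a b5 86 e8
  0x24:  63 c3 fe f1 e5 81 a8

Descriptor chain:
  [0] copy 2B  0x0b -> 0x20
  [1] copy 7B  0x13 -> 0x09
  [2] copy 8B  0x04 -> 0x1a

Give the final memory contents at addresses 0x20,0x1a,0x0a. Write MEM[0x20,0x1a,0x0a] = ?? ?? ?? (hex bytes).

MEM[0x20,0x1a,0x0a] = 4d a9 4d

D0: mem[0x20..0x21] <- [7f a5]
D1: mem[0x09..0x0f] <- [19 4d 55 ad c8 99 a1]
D2: mem[0x1a..0x21] <- [a9 78 db 45 5c 19 4d 55]
query mem[0x20]=0x4d, mem[0x1a]=0xa9, mem[0x0a]=0x4d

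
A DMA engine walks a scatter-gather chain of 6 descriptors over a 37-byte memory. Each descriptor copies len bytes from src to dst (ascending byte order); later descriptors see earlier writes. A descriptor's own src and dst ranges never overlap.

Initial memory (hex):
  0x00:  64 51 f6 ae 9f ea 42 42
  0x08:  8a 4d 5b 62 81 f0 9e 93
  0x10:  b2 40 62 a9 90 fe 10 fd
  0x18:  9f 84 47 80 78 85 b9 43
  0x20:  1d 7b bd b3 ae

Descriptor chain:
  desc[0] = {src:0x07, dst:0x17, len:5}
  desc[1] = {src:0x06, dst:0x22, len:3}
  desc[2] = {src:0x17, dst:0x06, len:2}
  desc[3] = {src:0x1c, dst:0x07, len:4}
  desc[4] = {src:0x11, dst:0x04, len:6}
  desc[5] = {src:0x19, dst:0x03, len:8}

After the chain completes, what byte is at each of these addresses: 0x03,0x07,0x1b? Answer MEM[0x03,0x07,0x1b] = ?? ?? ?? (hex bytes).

[0] 0x07->0x17 len=5 : 42 8a 4d 5b 62
[1] 0x06->0x22 len=3 : 42 42 8a
[2] 0x17->0x06 len=2 : 42 8a
[3] 0x1c->0x07 len=4 : 78 85 b9 43
[4] 0x11->0x04 len=6 : 40 62 a9 90 fe 10
[5] 0x19->0x03 len=8 : 4d 5b 62 78 85 b9 43 1d
query mem[0x03]=0x4d, mem[0x07]=0x85, mem[0x1b]=0x62

MEM[0x03,0x07,0x1b] = 4d 85 62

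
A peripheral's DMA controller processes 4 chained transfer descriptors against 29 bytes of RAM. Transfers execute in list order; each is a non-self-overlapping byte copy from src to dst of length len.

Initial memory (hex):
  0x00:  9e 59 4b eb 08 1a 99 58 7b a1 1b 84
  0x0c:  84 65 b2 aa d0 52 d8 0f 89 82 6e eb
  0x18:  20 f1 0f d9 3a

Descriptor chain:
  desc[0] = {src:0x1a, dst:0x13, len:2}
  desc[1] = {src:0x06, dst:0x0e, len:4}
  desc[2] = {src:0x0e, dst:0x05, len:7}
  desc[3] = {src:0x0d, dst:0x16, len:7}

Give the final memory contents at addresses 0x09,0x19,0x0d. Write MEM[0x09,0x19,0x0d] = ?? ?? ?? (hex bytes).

D0: mem[0x13..0x14] <- [0f d9]
D1: mem[0x0e..0x11] <- [99 58 7b a1]
D2: mem[0x05..0x0b] <- [99 58 7b a1 d8 0f d9]
D3: mem[0x16..0x1c] <- [65 99 58 7b a1 d8 0f]
query mem[0x09]=0xd8, mem[0x19]=0x7b, mem[0x0d]=0x65

MEM[0x09,0x19,0x0d] = d8 7b 65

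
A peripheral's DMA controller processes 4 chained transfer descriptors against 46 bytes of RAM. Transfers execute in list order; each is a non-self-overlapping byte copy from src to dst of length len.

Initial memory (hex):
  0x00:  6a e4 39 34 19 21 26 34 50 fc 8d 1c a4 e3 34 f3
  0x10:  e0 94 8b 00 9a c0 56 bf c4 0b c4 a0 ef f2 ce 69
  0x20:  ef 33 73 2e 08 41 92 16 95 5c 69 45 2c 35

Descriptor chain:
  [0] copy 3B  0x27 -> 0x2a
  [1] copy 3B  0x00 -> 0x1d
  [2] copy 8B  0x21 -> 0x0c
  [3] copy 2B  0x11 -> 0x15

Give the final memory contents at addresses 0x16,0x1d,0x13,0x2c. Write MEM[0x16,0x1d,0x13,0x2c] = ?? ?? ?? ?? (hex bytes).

MEM[0x16,0x1d,0x13,0x2c] = 16 6a 95 5c

#0 dst[0x2a+3] := {0x16,0x95,0x5c}
#1 dst[0x1d+3] := {0x6a,0xe4,0x39}
#2 dst[0x0c+8] := {0x33,0x73,0x2e,0x08,0x41,0x92,0x16,0x95}
#3 dst[0x15+2] := {0x92,0x16}
query mem[0x16]=0x16, mem[0x1d]=0x6a, mem[0x13]=0x95, mem[0x2c]=0x5c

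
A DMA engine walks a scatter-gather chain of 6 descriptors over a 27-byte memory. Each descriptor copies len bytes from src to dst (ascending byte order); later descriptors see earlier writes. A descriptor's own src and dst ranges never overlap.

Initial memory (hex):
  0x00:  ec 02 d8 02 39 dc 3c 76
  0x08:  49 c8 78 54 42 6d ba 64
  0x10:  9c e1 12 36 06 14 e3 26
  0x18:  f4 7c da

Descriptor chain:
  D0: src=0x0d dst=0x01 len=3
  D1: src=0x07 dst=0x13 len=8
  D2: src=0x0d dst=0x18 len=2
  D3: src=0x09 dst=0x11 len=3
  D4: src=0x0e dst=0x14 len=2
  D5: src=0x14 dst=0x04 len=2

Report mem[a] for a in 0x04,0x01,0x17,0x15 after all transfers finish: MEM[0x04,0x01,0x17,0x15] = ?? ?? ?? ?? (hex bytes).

MEM[0x04,0x01,0x17,0x15] = ba 6d 54 64

[0] 0x0d->0x01 len=3 : 6d ba 64
[1] 0x07->0x13 len=8 : 76 49 c8 78 54 42 6d ba
[2] 0x0d->0x18 len=2 : 6d ba
[3] 0x09->0x11 len=3 : c8 78 54
[4] 0x0e->0x14 len=2 : ba 64
[5] 0x14->0x04 len=2 : ba 64
query mem[0x04]=0xba, mem[0x01]=0x6d, mem[0x17]=0x54, mem[0x15]=0x64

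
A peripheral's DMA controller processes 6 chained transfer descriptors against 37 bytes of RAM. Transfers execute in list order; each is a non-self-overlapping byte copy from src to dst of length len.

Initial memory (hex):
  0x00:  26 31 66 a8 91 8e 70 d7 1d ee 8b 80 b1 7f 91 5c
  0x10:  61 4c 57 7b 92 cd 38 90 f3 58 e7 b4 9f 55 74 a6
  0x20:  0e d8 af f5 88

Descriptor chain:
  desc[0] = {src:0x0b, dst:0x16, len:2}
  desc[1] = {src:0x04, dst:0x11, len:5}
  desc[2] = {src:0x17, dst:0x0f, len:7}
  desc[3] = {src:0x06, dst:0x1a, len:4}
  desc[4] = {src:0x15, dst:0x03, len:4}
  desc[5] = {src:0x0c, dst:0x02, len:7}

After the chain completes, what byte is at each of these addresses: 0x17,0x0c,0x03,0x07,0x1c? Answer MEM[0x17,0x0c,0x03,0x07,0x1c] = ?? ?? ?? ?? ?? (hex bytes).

D0: mem[0x16..0x17] <- [80 b1]
D1: mem[0x11..0x15] <- [91 8e 70 d7 1d]
D2: mem[0x0f..0x15] <- [b1 f3 58 e7 b4 9f 55]
D3: mem[0x1a..0x1d] <- [70 d7 1d ee]
D4: mem[0x03..0x06] <- [55 80 b1 f3]
D5: mem[0x02..0x08] <- [b1 7f 91 b1 f3 58 e7]
query mem[0x17]=0xb1, mem[0x0c]=0xb1, mem[0x03]=0x7f, mem[0x07]=0x58, mem[0x1c]=0x1d

MEM[0x17,0x0c,0x03,0x07,0x1c] = b1 b1 7f 58 1d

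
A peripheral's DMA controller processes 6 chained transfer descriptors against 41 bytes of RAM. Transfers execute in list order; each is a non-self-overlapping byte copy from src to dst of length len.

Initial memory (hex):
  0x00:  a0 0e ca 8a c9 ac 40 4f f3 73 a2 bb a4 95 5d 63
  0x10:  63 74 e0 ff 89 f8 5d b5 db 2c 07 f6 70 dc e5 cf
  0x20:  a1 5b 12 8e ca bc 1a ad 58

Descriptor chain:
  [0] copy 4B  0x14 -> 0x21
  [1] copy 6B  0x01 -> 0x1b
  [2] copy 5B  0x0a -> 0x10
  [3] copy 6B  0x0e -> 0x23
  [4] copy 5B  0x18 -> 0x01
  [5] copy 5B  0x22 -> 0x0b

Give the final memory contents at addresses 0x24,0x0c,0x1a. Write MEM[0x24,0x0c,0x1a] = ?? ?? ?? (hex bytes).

[0] 0x14->0x21 len=4 : 89 f8 5d b5
[1] 0x01->0x1b len=6 : 0e ca 8a c9 ac 40
[2] 0x0a->0x10 len=5 : a2 bb a4 95 5d
[3] 0x0e->0x23 len=6 : 5d 63 a2 bb a4 95
[4] 0x18->0x01 len=5 : db 2c 07 0e ca
[5] 0x22->0x0b len=5 : f8 5d 63 a2 bb
query mem[0x24]=0x63, mem[0x0c]=0x5d, mem[0x1a]=0x07

MEM[0x24,0x0c,0x1a] = 63 5d 07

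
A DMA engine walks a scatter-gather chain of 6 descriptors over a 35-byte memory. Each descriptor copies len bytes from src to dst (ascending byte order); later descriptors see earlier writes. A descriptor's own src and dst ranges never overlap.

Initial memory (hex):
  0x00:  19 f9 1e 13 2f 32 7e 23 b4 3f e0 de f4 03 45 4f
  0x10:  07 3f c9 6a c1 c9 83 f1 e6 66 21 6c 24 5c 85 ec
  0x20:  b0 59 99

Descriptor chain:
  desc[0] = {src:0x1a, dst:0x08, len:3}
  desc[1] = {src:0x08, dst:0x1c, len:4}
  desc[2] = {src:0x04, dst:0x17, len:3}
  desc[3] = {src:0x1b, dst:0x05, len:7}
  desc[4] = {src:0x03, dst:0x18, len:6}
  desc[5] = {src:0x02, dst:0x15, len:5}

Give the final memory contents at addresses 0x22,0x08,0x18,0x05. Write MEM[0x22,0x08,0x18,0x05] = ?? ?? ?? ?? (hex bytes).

D0: mem[0x08..0x0a] <- [21 6c 24]
D1: mem[0x1c..0x1f] <- [21 6c 24 de]
D2: mem[0x17..0x19] <- [2f 32 7e]
D3: mem[0x05..0x0b] <- [6c 21 6c 24 de b0 59]
D4: mem[0x18..0x1d] <- [13 2f 6c 21 6c 24]
D5: mem[0x15..0x19] <- [1e 13 2f 6c 21]
query mem[0x22]=0x99, mem[0x08]=0x24, mem[0x18]=0x6c, mem[0x05]=0x6c

MEM[0x22,0x08,0x18,0x05] = 99 24 6c 6c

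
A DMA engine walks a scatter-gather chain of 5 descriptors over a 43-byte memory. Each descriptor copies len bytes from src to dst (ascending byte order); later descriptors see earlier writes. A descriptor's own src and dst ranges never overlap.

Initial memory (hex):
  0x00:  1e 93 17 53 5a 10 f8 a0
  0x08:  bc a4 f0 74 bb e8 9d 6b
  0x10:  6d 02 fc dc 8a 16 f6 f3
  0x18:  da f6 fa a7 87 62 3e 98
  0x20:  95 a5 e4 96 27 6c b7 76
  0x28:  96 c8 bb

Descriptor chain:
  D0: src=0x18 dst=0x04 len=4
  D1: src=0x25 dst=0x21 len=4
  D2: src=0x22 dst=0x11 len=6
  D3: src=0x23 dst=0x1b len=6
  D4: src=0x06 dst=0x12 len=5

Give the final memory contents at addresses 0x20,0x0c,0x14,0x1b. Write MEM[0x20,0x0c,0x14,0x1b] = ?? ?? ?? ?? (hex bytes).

MEM[0x20,0x0c,0x14,0x1b] = 96 bb bc 76

#0 dst[0x04+4] := {0xda,0xf6,0xfa,0xa7}
#1 dst[0x21+4] := {0x6c,0xb7,0x76,0x96}
#2 dst[0x11+6] := {0xb7,0x76,0x96,0x6c,0xb7,0x76}
#3 dst[0x1b+6] := {0x76,0x96,0x6c,0xb7,0x76,0x96}
#4 dst[0x12+5] := {0xfa,0xa7,0xbc,0xa4,0xf0}
query mem[0x20]=0x96, mem[0x0c]=0xbb, mem[0x14]=0xbc, mem[0x1b]=0x76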